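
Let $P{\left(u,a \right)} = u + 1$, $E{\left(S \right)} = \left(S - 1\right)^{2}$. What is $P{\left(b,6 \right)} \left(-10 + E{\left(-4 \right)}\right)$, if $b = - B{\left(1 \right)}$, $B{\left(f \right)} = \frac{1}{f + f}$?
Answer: $\frac{15}{2} \approx 7.5$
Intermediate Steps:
$B{\left(f \right)} = \frac{1}{2 f}$
$E{\left(S \right)} = \left(-1 + S\right)^{2}$
$b = - \frac{1}{2}$ ($b = - \frac{1}{2 \cdot 1} = - \frac{1}{2} \approx -0.5$)
$P{\left(u,a \right)} = 1 + u$
$P{\left(b,6 \right)} \left(-10 + E{\left(-4 \right)}\right) = \left(1 - \frac{1}{2}\right) \left(-10 + \left(-1 - 4\right)^{2}\right) = \frac{-10 + \left(-5\right)^{2}}{2} = \frac{-10 + 25}{2} = \frac{1}{2} \cdot 15 = \frac{15}{2}$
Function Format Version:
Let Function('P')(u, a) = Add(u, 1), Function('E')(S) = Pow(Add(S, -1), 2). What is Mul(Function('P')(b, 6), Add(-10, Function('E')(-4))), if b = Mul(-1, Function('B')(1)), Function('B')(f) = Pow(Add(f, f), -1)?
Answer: Rational(15, 2) ≈ 7.5000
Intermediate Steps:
Function('B')(f) = Mul(Rational(1, 2), Pow(f, -1)) (Function('B')(f) = Pow(Mul(2, f), -1) = Mul(Rational(1, 2), Pow(f, -1)))
Function('E')(S) = Pow(Add(-1, S), 2)
b = Rational(-1, 2) (b = Mul(-1, Mul(Rational(1, 2), Pow(1, -1))) = Mul(-1, Mul(Rational(1, 2), 1)) = Mul(-1, Rational(1, 2)) = Rational(-1, 2) ≈ -0.50000)
Function('P')(u, a) = Add(1, u)
Mul(Function('P')(b, 6), Add(-10, Function('E')(-4))) = Mul(Add(1, Rational(-1, 2)), Add(-10, Pow(Add(-1, -4), 2))) = Mul(Rational(1, 2), Add(-10, Pow(-5, 2))) = Mul(Rational(1, 2), Add(-10, 25)) = Mul(Rational(1, 2), 15) = Rational(15, 2)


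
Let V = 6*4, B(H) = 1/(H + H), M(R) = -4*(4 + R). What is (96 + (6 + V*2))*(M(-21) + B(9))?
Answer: 30625/3 ≈ 10208.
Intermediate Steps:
M(R) = -16 - 4*R
B(H) = 1/(2*H)
V = 24
(96 + (6 + V*2))*(M(-21) + B(9)) = (96 + (6 + 24*2))*((-16 - 4*(-21)) + (½)/9) = (96 + (6 + 48))*((-16 + 84) + (½)*(⅑)) = (96 + 54)*(68 + 1/18) = 150*(1225/18) = 30625/3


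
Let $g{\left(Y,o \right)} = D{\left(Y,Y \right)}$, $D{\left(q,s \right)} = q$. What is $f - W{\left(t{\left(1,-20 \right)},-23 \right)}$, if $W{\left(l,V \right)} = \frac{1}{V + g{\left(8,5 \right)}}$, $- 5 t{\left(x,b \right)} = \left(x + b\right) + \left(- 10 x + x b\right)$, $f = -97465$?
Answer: $- \frac{1461974}{15} \approx -97465.0$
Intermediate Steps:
$g{\left(Y,o \right)} = Y$
$t{\left(x,b \right)} = - \frac{b}{5} + \frac{9 x}{5} - \frac{b x}{5}$ ($t{\left(x,b \right)} = - \frac{\left(x + b\right) + \left(- 10 x + x b\right)}{5} = - \frac{\left(b + x\right) + \left(- 10 x + b x\right)}{5} = - \frac{b - 9 x + b x}{5} = - \frac{b}{5} + \frac{9 x}{5} - \frac{b x}{5}$)
$W{\left(l,V \right)} = \frac{1}{8 + V}$ ($W{\left(l,V \right)} = \frac{1}{V + 8} = \frac{1}{8 + V}$)
$f - W{\left(t{\left(1,-20 \right)},-23 \right)} = -97465 - \frac{1}{8 - 23} = -97465 - \frac{1}{-15} = -97465 - - \frac{1}{15} = -97465 + \frac{1}{15} = - \frac{1461974}{15}$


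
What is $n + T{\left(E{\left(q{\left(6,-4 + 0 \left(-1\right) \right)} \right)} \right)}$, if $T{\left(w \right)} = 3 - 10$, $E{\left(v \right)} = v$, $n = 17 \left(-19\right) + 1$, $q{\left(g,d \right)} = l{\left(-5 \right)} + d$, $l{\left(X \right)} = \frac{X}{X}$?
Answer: $-329$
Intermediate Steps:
$l{\left(X \right)} = 1$
$q{\left(g,d \right)} = 1 + d$
$n = -322$ ($n = -323 + 1 = -322$)
$T{\left(w \right)} = -7$ ($T{\left(w \right)} = 3 - 10 = -7$)
$n + T{\left(E{\left(q{\left(6,-4 + 0 \left(-1\right) \right)} \right)} \right)} = -322 - 7 = -329$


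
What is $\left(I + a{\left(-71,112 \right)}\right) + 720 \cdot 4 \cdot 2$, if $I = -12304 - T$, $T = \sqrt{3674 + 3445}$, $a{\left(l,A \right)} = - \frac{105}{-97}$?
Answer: $- \frac{634663}{97} - 3 \sqrt{791} \approx -6627.3$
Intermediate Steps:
$a{\left(l,A \right)} = \frac{105}{97}$ ($a{\left(l,A \right)} = \left(-105\right) \left(- \frac{1}{97}\right) = \frac{105}{97}$)
$T = 3 \sqrt{791}$ ($T = \sqrt{7119} = 3 \sqrt{791} \approx 84.374$)
$I = -12304 - 3 \sqrt{791} \approx -12388.0$
$\left(I + a{\left(-71,112 \right)}\right) + 720 \cdot 4 \cdot 2 = \left(\left(-12304 - 3 \sqrt{791}\right) + \frac{105}{97}\right) + 720 \cdot 4 \cdot 2 = \left(- \frac{1193383}{97} - 3 \sqrt{791}\right) + 720 \cdot 8 = \left(- \frac{1193383}{97} - 3 \sqrt{791}\right) + 5760 = - \frac{634663}{97} - 3 \sqrt{791}$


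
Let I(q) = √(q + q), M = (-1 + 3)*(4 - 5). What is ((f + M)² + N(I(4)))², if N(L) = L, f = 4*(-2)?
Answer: 10008 + 400*√2 ≈ 10574.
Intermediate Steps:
f = -8
M = -2 (M = 2*(-1) = -2)
I(q) = √2*√q (I(q) = √(2*q) = √2*√q)
((f + M)² + N(I(4)))² = ((-8 - 2)² + √2*√4)² = ((-10)² + √2*2)² = (100 + 2*√2)²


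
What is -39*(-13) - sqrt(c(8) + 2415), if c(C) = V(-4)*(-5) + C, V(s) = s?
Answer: 507 - sqrt(2443) ≈ 457.57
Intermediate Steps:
c(C) = 20 + C (c(C) = -4*(-5) + C = 20 + C)
-39*(-13) - sqrt(c(8) + 2415) = -39*(-13) - sqrt((20 + 8) + 2415) = 507 - sqrt(28 + 2415) = 507 - sqrt(2443)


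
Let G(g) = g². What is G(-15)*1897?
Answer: 426825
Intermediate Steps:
G(-15)*1897 = (-15)²*1897 = 225*1897 = 426825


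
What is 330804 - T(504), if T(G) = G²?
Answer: 76788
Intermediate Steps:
330804 - T(504) = 330804 - 1*504² = 330804 - 1*254016 = 330804 - 254016 = 76788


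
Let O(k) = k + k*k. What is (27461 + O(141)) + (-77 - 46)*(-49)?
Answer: 53510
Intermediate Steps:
O(k) = k + k²
(27461 + O(141)) + (-77 - 46)*(-49) = (27461 + 141*(1 + 141)) + (-77 - 46)*(-49) = (27461 + 141*142) - 123*(-49) = (27461 + 20022) + 6027 = 47483 + 6027 = 53510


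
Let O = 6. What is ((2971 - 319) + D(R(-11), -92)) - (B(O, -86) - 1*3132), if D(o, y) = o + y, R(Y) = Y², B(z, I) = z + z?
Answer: 5801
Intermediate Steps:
B(z, I) = 2*z
((2971 - 319) + D(R(-11), -92)) - (B(O, -86) - 1*3132) = ((2971 - 319) + ((-11)² - 92)) - (2*6 - 1*3132) = (2652 + (121 - 92)) - (12 - 3132) = (2652 + 29) - 1*(-3120) = 2681 + 3120 = 5801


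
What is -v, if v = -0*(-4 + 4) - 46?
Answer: 46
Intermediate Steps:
v = -46 (v = -0*0 - 46 = -4*0 - 46 = 0 - 46 = -46)
-v = -1*(-46) = 46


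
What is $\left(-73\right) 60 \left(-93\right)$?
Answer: $407340$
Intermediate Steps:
$\left(-73\right) 60 \left(-93\right) = \left(-4380\right) \left(-93\right) = 407340$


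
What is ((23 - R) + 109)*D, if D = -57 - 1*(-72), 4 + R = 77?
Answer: 885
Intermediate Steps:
R = 73 (R = -4 + 77 = 73)
D = 15 (D = -57 + 72 = 15)
((23 - R) + 109)*D = ((23 - 1*73) + 109)*15 = ((23 - 73) + 109)*15 = (-50 + 109)*15 = 59*15 = 885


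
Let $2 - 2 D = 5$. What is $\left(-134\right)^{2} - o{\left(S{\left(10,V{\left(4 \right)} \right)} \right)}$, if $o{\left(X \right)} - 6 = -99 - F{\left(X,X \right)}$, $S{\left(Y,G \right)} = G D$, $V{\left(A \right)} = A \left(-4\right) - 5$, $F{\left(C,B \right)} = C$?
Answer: $\frac{36161}{2} \approx 18081.0$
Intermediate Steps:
$D = - \frac{3}{2}$ ($D = 1 - \frac{5}{2} = - \frac{3}{2} \approx -1.5$)
$V{\left(A \right)} = -5 - 4 A$ ($V{\left(A \right)} = - 4 A - 5 = -5 - 4 A$)
$S{\left(Y,G \right)} = - \frac{3 G}{2}$ ($S{\left(Y,G \right)} = G \left(- \frac{3}{2}\right) = - \frac{3 G}{2}$)
$o{\left(X \right)} = -93 - X$ ($o{\left(X \right)} = 6 - \left(99 + X\right) = -93 - X$)
$\left(-134\right)^{2} - o{\left(S{\left(10,V{\left(4 \right)} \right)} \right)} = \left(-134\right)^{2} - \left(-93 - - \frac{3 \left(-5 - 16\right)}{2}\right) = 17956 - \left(-93 - - \frac{3 \left(-5 - 16\right)}{2}\right) = 17956 - \left(-93 - \left(- \frac{3}{2}\right) \left(-21\right)\right) = 17956 - \left(-93 - \frac{63}{2}\right) = 17956 - - \frac{249}{2} = 17956 + \frac{249}{2} = \frac{36161}{2}$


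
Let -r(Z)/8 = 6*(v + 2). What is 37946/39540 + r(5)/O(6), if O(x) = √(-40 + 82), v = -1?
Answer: 18973/19770 - 8*√42/7 ≈ -6.4469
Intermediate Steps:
r(Z) = -48 (r(Z) = -48*(-1 + 2) = -48)
O(x) = √42
37946/39540 + r(5)/O(6) = 37946/39540 - 48*√42/42 = 37946*(1/39540) - 8*√42/7 = 18973/19770 - 8*√42/7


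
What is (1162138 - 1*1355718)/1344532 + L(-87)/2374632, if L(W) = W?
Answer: -38316519737/266064059352 ≈ -0.14401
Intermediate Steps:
(1162138 - 1*1355718)/1344532 + L(-87)/2374632 = (1162138 - 1*1355718)/1344532 - 87/2374632 = (1162138 - 1355718)*(1/1344532) - 87*1/2374632 = -193580*1/1344532 - 29/791544 = -48395/336133 - 29/791544 = -38316519737/266064059352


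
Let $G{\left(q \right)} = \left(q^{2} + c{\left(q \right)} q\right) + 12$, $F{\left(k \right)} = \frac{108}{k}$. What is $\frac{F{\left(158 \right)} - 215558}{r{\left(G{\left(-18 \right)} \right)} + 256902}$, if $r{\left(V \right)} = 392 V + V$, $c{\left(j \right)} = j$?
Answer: $- \frac{8514514}{20393139} \approx -0.41752$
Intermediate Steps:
$G{\left(q \right)} = 12 + 2 q^{2}$ ($G{\left(q \right)} = \left(q^{2} + q q\right) + 12 = \left(q^{2} + q^{2}\right) + 12 = 2 q^{2} + 12 = 12 + 2 q^{2}$)
$r{\left(V \right)} = 393 V$
$\frac{F{\left(158 \right)} - 215558}{r{\left(G{\left(-18 \right)} \right)} + 256902} = \frac{\frac{108}{158} - 215558}{393 \left(12 + 2 \left(-18\right)^{2}\right) + 256902} = \frac{108 \cdot \frac{1}{158} - 215558}{393 \left(12 + 2 \cdot 324\right) + 256902} = \frac{\frac{54}{79} - 215558}{393 \left(12 + 648\right) + 256902} = - \frac{17029028}{79 \left(393 \cdot 660 + 256902\right)} = - \frac{17029028}{79 \left(259380 + 256902\right)} = - \frac{17029028}{79 \cdot 516282} = \left(- \frac{17029028}{79}\right) \frac{1}{516282} = - \frac{8514514}{20393139}$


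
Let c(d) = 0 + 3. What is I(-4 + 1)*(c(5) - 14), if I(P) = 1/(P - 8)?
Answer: 1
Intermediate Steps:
c(d) = 3
I(P) = 1/(-8 + P)
I(-4 + 1)*(c(5) - 14) = (3 - 14)/(-8 + (-4 + 1)) = -11/(-8 - 3) = -11/(-11) = -1/11*(-11) = 1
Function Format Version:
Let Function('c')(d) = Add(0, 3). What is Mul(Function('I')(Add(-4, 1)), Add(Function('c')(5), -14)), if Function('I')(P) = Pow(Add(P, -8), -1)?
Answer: 1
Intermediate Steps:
Function('c')(d) = 3
Function('I')(P) = Pow(Add(-8, P), -1)
Mul(Function('I')(Add(-4, 1)), Add(Function('c')(5), -14)) = Mul(Pow(Add(-8, Add(-4, 1)), -1), Add(3, -14)) = Mul(Pow(Add(-8, -3), -1), -11) = Mul(Pow(-11, -1), -11) = Mul(Rational(-1, 11), -11) = 1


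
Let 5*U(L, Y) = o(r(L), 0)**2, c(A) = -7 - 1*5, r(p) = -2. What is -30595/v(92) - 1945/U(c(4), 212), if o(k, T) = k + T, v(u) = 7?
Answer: -190455/28 ≈ -6802.0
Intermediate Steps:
o(k, T) = T + k
c(A) = -12 (c(A) = -7 - 5 = -12)
U(L, Y) = 4/5 (U(L, Y) = (0 - 2)**2/5 = (1/5)*(-2)**2 = (1/5)*4 = 4/5)
-30595/v(92) - 1945/U(c(4), 212) = -30595/7 - 1945/4/5 = -30595*1/7 - 1945*5/4 = -30595/7 - 9725/4 = -190455/28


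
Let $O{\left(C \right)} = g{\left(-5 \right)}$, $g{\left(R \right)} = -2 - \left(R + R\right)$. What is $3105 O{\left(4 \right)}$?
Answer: $24840$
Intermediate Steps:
$g{\left(R \right)} = -2 - 2 R$
$O{\left(C \right)} = 8$ ($O{\left(C \right)} = -2 - -10 = -2 + 10 = 8$)
$3105 O{\left(4 \right)} = 3105 \cdot 8 = 24840$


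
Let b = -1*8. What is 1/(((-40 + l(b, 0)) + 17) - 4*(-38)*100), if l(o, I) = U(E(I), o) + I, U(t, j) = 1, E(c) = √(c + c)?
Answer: 1/15178 ≈ 6.5885e-5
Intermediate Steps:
E(c) = √2*√c (E(c) = √(2*c) = √2*√c)
b = -8
l(o, I) = 1 + I
1/(((-40 + l(b, 0)) + 17) - 4*(-38)*100) = 1/(((-40 + (1 + 0)) + 17) - 4*(-38)*100) = 1/(((-40 + 1) + 17) + 152*100) = 1/((-39 + 17) + 15200) = 1/(-22 + 15200) = 1/15178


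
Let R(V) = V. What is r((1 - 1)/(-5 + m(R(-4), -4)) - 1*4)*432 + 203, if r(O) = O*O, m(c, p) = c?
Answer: 7115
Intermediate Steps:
r(O) = O**2
r((1 - 1)/(-5 + m(R(-4), -4)) - 1*4)*432 + 203 = ((1 - 1)/(-5 - 4) - 1*4)**2*432 + 203 = (0/(-9) - 4)**2*432 + 203 = (0*(-1/9) - 4)**2*432 + 203 = (0 - 4)**2*432 + 203 = (-4)**2*432 + 203 = 16*432 + 203 = 6912 + 203 = 7115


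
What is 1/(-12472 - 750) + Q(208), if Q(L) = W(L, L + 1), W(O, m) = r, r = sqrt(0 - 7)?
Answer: -1/13222 + I*sqrt(7) ≈ -7.5632e-5 + 2.6458*I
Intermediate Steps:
r = I*sqrt(7) (r = sqrt(-7) = I*sqrt(7) ≈ 2.6458*I)
W(O, m) = I*sqrt(7)
Q(L) = I*sqrt(7)
1/(-12472 - 750) + Q(208) = 1/(-12472 - 750) + I*sqrt(7) = 1/(-13222) + I*sqrt(7) = -1/13222 + I*sqrt(7)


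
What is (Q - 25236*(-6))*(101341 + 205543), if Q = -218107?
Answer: -20466400844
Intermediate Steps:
(Q - 25236*(-6))*(101341 + 205543) = (-218107 - 25236*(-6))*(101341 + 205543) = (-218107 + 151416)*306884 = -66691*306884 = -20466400844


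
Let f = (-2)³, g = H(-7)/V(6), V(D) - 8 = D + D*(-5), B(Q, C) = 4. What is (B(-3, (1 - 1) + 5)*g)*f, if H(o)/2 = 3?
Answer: 12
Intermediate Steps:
H(o) = 6 (H(o) = 2*3 = 6)
V(D) = 8 - 4*D (V(D) = 8 + (D + D*(-5)) = 8 + (D - 5*D) = 8 - 4*D)
g = -3/8 (g = 6/(8 - 4*6) = 6/(8 - 24) = 6/(-16) = 6*(-1/16) = -3/8 ≈ -0.37500)
f = -8
(B(-3, (1 - 1) + 5)*g)*f = (4*(-3/8))*(-8) = -3/2*(-8) = 12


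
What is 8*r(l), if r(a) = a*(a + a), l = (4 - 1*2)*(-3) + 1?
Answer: 400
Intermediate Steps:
l = -5 (l = (4 - 2)*(-3) + 1 = 2*(-3) + 1 = -6 + 1 = -5)
r(a) = 2*a**2 (r(a) = a*(2*a) = 2*a**2)
8*r(l) = 8*(2*(-5)**2) = 8*(2*25) = 8*50 = 400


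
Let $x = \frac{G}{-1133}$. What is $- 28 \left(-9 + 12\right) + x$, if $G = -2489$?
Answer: $- \frac{92683}{1133} \approx -81.803$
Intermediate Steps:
$x = \frac{2489}{1133}$ ($x = - \frac{2489}{-1133} = \left(-2489\right) \left(- \frac{1}{1133}\right) = \frac{2489}{1133} \approx 2.1968$)
$- 28 \left(-9 + 12\right) + x = - 28 \left(-9 + 12\right) + \frac{2489}{1133} = \left(-28\right) 3 + \frac{2489}{1133} = -84 + \frac{2489}{1133} = - \frac{92683}{1133}$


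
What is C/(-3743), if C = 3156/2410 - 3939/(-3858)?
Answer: -3611473/5800265090 ≈ -0.00062264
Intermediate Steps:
C = 3611473/1549630 (C = 3156*(1/2410) - 3939*(-1/3858) = 1578/1205 + 1313/1286 = 3611473/1549630 ≈ 2.3305)
C/(-3743) = (3611473/1549630)/(-3743) = (3611473/1549630)*(-1/3743) = -3611473/5800265090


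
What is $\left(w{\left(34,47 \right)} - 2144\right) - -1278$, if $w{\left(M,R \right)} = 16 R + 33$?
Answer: $-81$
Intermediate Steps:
$w{\left(M,R \right)} = 33 + 16 R$
$\left(w{\left(34,47 \right)} - 2144\right) - -1278 = \left(\left(33 + 16 \cdot 47\right) - 2144\right) - -1278 = \left(\left(33 + 752\right) - 2144\right) + 1278 = \left(785 - 2144\right) + 1278 = -1359 + 1278 = -81$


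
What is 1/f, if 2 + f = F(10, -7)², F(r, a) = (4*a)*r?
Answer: 1/78398 ≈ 1.2755e-5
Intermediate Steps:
F(r, a) = 4*a*r
f = 78398 (f = -2 + (4*(-7)*10)² = -2 + (-280)² = -2 + 78400 = 78398)
1/f = 1/78398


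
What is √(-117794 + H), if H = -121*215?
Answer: I*√143809 ≈ 379.22*I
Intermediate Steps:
H = -26015
√(-117794 + H) = √(-117794 - 26015) = √(-143809) = I*√143809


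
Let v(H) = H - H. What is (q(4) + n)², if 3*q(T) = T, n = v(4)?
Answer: 16/9 ≈ 1.7778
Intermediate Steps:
v(H) = 0
n = 0
q(T) = T/3
(q(4) + n)² = ((⅓)*4 + 0)² = (4/3 + 0)² = (4/3)² = 16/9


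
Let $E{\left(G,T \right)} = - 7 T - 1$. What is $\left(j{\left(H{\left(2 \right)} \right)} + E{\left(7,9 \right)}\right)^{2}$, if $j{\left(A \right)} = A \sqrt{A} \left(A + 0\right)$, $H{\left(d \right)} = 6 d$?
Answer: $252928 - 36864 \sqrt{3} \approx 1.8908 \cdot 10^{5}$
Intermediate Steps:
$E{\left(G,T \right)} = -1 - 7 T$
$j{\left(A \right)} = A^{\frac{5}{2}}$ ($j{\left(A \right)} = A^{\frac{3}{2}} A = A^{\frac{5}{2}}$)
$\left(j{\left(H{\left(2 \right)} \right)} + E{\left(7,9 \right)}\right)^{2} = \left(\left(6 \cdot 2\right)^{\frac{5}{2}} - 64\right)^{2} = \left(12^{\frac{5}{2}} - 64\right)^{2} = \left(288 \sqrt{3} - 64\right)^{2} = \left(-64 + 288 \sqrt{3}\right)^{2}$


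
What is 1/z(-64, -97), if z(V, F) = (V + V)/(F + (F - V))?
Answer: 65/64 ≈ 1.0156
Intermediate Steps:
z(V, F) = 2*V/(-V + 2*F) (z(V, F) = (2*V)/(-V + 2*F) = 2*V/(-V + 2*F))
1/z(-64, -97) = 1/(2*(-64)/(-1*(-64) + 2*(-97))) = 1/(2*(-64)/(64 - 194)) = 1/(2*(-64)/(-130)) = 1/(2*(-64)*(-1/130)) = 1/(64/65) = 65/64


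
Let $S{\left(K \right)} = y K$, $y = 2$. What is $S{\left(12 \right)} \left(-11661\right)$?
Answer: $-279864$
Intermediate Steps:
$S{\left(K \right)} = 2 K$
$S{\left(12 \right)} \left(-11661\right) = 2 \cdot 12 \left(-11661\right) = 24 \left(-11661\right) = -279864$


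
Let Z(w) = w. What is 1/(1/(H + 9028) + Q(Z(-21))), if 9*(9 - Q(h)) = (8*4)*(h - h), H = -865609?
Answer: 856581/7709228 ≈ 0.11111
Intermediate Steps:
Q(h) = 9 (Q(h) = 9 - 8*4*(h - h)/9 = 9 - 32*0/9 = 9 - ⅑*0 = 9 + 0 = 9)
1/(1/(H + 9028) + Q(Z(-21))) = 1/(1/(-865609 + 9028) + 9) = 1/(1/(-856581) + 9) = 1/(-1/856581 + 9) = 1/(7709228/856581) = 856581/7709228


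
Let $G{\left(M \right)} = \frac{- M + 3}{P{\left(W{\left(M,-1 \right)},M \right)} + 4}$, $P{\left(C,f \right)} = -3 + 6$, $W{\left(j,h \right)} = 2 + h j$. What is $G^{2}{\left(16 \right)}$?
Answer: $\frac{169}{49} \approx 3.449$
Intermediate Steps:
$P{\left(C,f \right)} = 3$
$G{\left(M \right)} = \frac{3}{7} - \frac{M}{7}$ ($G{\left(M \right)} = \frac{- M + 3}{3 + 4} = \frac{3 - M}{7} = \left(3 - M\right) \frac{1}{7} = \frac{3}{7} - \frac{M}{7}$)
$G^{2}{\left(16 \right)} = \left(\frac{3}{7} - \frac{16}{7}\right)^{2} = \left(- \frac{13}{7}\right)^{2} = \frac{169}{49}$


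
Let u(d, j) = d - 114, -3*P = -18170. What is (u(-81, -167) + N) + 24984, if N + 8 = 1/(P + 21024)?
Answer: 2013258005/81242 ≈ 24781.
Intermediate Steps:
P = 18170/3 (P = -1/3*(-18170) = 18170/3 ≈ 6056.7)
N = -649933/81242 (N = -8 + 1/(18170/3 + 21024) = -8 + 1/(81242/3) = -8 + 3/81242 = -649933/81242 ≈ -8.0000)
u(d, j) = -114 + d
(u(-81, -167) + N) + 24984 = ((-114 - 81) - 649933/81242) + 24984 = (-195 - 649933/81242) + 24984 = -16492123/81242 + 24984 = 2013258005/81242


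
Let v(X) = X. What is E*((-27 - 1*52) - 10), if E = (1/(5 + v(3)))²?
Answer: -89/64 ≈ -1.3906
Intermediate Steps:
E = 1/64 (E = (1/(5 + 3))² = (1/8)² = (⅛)² = 1/64 ≈ 0.015625)
E*((-27 - 1*52) - 10) = ((-27 - 1*52) - 10)/64 = ((-27 - 52) - 10)/64 = (-79 - 10)/64 = (1/64)*(-89) = -89/64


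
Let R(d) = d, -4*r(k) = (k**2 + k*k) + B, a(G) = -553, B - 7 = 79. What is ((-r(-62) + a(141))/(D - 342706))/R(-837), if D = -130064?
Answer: 1/284580 ≈ 3.5139e-6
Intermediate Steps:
B = 86 (B = 7 + 79 = 86)
r(k) = -43/2 - k**2/2 (r(k) = -((k**2 + k*k) + 86)/4 = -((k**2 + k**2) + 86)/4 = -(2*k**2 + 86)/4 = -(86 + 2*k**2)/4 = -43/2 - k**2/2)
((-r(-62) + a(141))/(D - 342706))/R(-837) = ((-(-43/2 - 1/2*(-62)**2) - 553)/(-130064 - 342706))/(-837) = ((-(-43/2 - 1/2*3844) - 553)/(-472770))*(-1/837) = ((-(-43/2 - 1922) - 553)*(-1/472770))*(-1/837) = ((-1*(-3887/2) - 553)*(-1/472770))*(-1/837) = ((3887/2 - 553)*(-1/472770))*(-1/837) = ((2781/2)*(-1/472770))*(-1/837) = -1/340*(-1/837) = 1/284580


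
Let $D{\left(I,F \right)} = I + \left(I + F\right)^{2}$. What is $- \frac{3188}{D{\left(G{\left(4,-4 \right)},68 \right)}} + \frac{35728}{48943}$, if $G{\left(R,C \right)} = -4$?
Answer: $- \frac{2457827}{50068689} \approx -0.049089$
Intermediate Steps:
$D{\left(I,F \right)} = I + \left(F + I\right)^{2}$
$- \frac{3188}{D{\left(G{\left(4,-4 \right)},68 \right)}} + \frac{35728}{48943} = - \frac{3188}{-4 + \left(68 - 4\right)^{2}} + \frac{35728}{48943} = - \frac{3188}{-4 + 64^{2}} + 35728 \cdot \frac{1}{48943} = - \frac{3188}{-4 + 4096} + \frac{35728}{48943} = - \frac{3188}{4092} + \frac{35728}{48943} = \left(-3188\right) \frac{1}{4092} + \frac{35728}{48943} = - \frac{797}{1023} + \frac{35728}{48943} = - \frac{2457827}{50068689}$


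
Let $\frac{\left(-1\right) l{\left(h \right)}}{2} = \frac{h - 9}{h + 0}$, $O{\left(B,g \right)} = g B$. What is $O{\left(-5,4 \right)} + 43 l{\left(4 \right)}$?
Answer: $\frac{175}{2} \approx 87.5$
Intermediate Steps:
$O{\left(B,g \right)} = B g$
$l{\left(h \right)} = - \frac{2 \left(-9 + h\right)}{h}$ ($l{\left(h \right)} = - 2 \frac{h - 9}{h + 0} = - 2 \frac{-9 + h}{h} = - \frac{2 \left(-9 + h\right)}{h}$)
$O{\left(-5,4 \right)} + 43 l{\left(4 \right)} = \left(-5\right) 4 + 43 \left(-2 + \frac{18}{4}\right) = -20 + 43 \left(-2 + 18 \cdot \frac{1}{4}\right) = -20 + 43 \left(-2 + \frac{9}{2}\right) = -20 + 43 \cdot \frac{5}{2} = -20 + \frac{215}{2} = \frac{175}{2}$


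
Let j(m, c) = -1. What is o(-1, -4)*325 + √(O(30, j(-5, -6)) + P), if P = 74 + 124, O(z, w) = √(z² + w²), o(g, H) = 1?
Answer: 325 + √(198 + √901) ≈ 340.10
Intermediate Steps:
O(z, w) = √(w² + z²)
P = 198
o(-1, -4)*325 + √(O(30, j(-5, -6)) + P) = 1*325 + √(√((-1)² + 30²) + 198) = 325 + √(√(1 + 900) + 198) = 325 + √(√901 + 198) = 325 + √(198 + √901)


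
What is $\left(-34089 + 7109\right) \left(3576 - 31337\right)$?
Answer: $748991780$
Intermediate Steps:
$\left(-34089 + 7109\right) \left(3576 - 31337\right) = \left(-26980\right) \left(-27761\right) = 748991780$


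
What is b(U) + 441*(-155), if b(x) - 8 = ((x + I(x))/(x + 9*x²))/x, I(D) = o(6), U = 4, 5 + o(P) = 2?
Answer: -40461423/592 ≈ -68347.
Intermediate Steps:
o(P) = -3 (o(P) = -5 + 2 = -3)
I(D) = -3
b(x) = 8 + (-3 + x)/(x*(x + 9*x²)) (b(x) = 8 + ((x - 3)/(x + 9*x²))/x = 8 + ((-3 + x)/(x + 9*x²))/x = 8 + (-3 + x)/(x*(x + 9*x²)))
b(U) + 441*(-155) = (-3 + 4 + 8*4² + 72*4³)/(4²*(1 + 9*4)) + 441*(-155) = (-3 + 4 + 8*16 + 72*64)/(16*(1 + 36)) - 68355 = (1/16)*(-3 + 4 + 128 + 4608)/37 - 68355 = (1/16)*(1/37)*4737 - 68355 = 4737/592 - 68355 = -40461423/592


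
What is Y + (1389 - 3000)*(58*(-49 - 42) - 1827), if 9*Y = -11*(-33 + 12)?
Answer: 34338542/3 ≈ 1.1446e+7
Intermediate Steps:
Y = 77/3 (Y = (-11*(-33 + 12))/9 = (-11*(-21))/9 = (⅑)*231 = 77/3 ≈ 25.667)
Y + (1389 - 3000)*(58*(-49 - 42) - 1827) = 77/3 + (1389 - 3000)*(58*(-49 - 42) - 1827) = 77/3 - 1611*(58*(-91) - 1827) = 77/3 - 1611*(-5278 - 1827) = 77/3 - 1611*(-7105) = 77/3 + 11446155 = 34338542/3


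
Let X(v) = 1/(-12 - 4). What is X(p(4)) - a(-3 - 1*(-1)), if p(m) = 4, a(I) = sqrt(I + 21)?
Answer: -1/16 - sqrt(19) ≈ -4.4214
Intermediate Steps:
a(I) = sqrt(21 + I)
X(v) = -1/16 (X(v) = 1/(-16) = -1/16)
X(p(4)) - a(-3 - 1*(-1)) = -1/16 - sqrt(21 + (-3 - 1*(-1))) = -1/16 - sqrt(21 + (-3 + 1)) = -1/16 - sqrt(21 - 2) = -1/16 - sqrt(19)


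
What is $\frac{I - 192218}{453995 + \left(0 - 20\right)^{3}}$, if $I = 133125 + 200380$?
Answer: $\frac{8311}{26235} \approx 0.31679$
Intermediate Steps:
$I = 333505$
$\frac{I - 192218}{453995 + \left(0 - 20\right)^{3}} = \frac{333505 - 192218}{453995 + \left(0 - 20\right)^{3}} = \frac{141287}{453995 + \left(0 - 20\right)^{3}} = \frac{141287}{453995 + \left(-20\right)^{3}} = \frac{141287}{453995 - 8000} = \frac{141287}{445995} = 141287 \cdot \frac{1}{445995} = \frac{8311}{26235}$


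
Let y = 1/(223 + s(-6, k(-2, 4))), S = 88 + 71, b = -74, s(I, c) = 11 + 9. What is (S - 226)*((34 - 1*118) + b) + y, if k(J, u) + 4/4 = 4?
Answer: 2572399/243 ≈ 10586.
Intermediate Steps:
k(J, u) = 3 (k(J, u) = -1 + 4 = 3)
s(I, c) = 20
S = 159
y = 1/243 (y = 1/(223 + 20) = 1/243 ≈ 0.0041152)
(S - 226)*((34 - 1*118) + b) + y = (159 - 226)*((34 - 1*118) - 74) + 1/243 = -67*((34 - 118) - 74) + 1/243 = -67*(-84 - 74) + 1/243 = -67*(-158) + 1/243 = 10586 + 1/243 = 2572399/243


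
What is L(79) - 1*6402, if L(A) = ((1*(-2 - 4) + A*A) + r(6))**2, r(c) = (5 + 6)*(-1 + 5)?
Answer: 39419439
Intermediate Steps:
r(c) = 44 (r(c) = 11*4 = 44)
L(A) = (38 + A**2)**2 (L(A) = ((1*(-2 - 4) + A*A) + 44)**2 = ((1*(-6) + A**2) + 44)**2 = ((-6 + A**2) + 44)**2 = (38 + A**2)**2)
L(79) - 1*6402 = (38 + 79**2)**2 - 1*6402 = (38 + 6241)**2 - 6402 = 6279**2 - 6402 = 39425841 - 6402 = 39419439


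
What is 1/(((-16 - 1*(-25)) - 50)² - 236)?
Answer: 1/1445 ≈ 0.00069204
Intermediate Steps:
1/(((-16 - 1*(-25)) - 50)² - 236) = 1/(((-16 + 25) - 50)² - 236) = 1/((9 - 50)² - 236) = 1/((-41)² - 236) = 1/(1681 - 236) = 1/1445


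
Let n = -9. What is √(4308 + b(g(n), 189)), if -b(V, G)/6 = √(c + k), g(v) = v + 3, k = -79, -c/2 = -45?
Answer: √(4308 - 6*√11) ≈ 65.484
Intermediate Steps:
c = 90 (c = -2*(-45) = 90)
g(v) = 3 + v
b(V, G) = -6*√11 (b(V, G) = -6*√(90 - 79) = -6*√11)
√(4308 + b(g(n), 189)) = √(4308 - 6*√11)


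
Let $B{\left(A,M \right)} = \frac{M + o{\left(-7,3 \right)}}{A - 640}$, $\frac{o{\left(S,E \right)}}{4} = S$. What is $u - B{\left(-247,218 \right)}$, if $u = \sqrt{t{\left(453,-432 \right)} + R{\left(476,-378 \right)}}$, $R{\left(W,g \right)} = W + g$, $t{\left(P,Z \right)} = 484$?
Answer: $\frac{190}{887} + \sqrt{582} \approx 24.339$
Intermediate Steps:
$o{\left(S,E \right)} = 4 S$
$B{\left(A,M \right)} = \frac{-28 + M}{-640 + A}$ ($B{\left(A,M \right)} = \frac{M + 4 \left(-7\right)}{A - 640} = \frac{M - 28}{-640 + A} = \frac{-28 + M}{-640 + A}$)
$u = \sqrt{582}$ ($u = \sqrt{484 + \left(476 - 378\right)} = \sqrt{484 + 98} = \sqrt{582} \approx 24.125$)
$u - B{\left(-247,218 \right)} = \sqrt{582} - \frac{-28 + 218}{-640 - 247} = \sqrt{582} - \frac{1}{-887} \cdot 190 = \sqrt{582} - \left(- \frac{1}{887}\right) 190 = \sqrt{582} - - \frac{190}{887} = \sqrt{582} + \frac{190}{887} = \frac{190}{887} + \sqrt{582}$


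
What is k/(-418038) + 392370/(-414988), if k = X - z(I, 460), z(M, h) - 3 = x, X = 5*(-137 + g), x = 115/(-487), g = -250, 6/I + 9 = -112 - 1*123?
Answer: -9936104022314/10560640871991 ≈ -0.94086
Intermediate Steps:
I = -3/122 (I = 6/(-9 + (-112 - 1*123)) = 6/(-9 + (-112 - 123)) = 6/(-9 - 235) = 6/(-244) = 6*(-1/244) = -3/122 ≈ -0.024590)
x = -115/487 (x = 115*(-1/487) = -115/487 ≈ -0.23614)
X = -1935 (X = 5*(-137 - 250) = 5*(-387) = -1935)
z(M, h) = 1346/487 (z(M, h) = 3 - 115/487 = 1346/487)
k = -943691/487 (k = -1935 - 1*1346/487 = -1935 - 1346/487 = -943691/487 ≈ -1937.8)
k/(-418038) + 392370/(-414988) = -943691/487/(-418038) + 392370/(-414988) = -943691/487*(-1/418038) + 392370*(-1/414988) = 943691/203584506 - 196185/207494 = -9936104022314/10560640871991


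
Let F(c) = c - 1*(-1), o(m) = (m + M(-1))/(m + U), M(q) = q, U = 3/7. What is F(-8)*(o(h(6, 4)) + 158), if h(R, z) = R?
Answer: -10003/9 ≈ -1111.4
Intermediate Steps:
U = 3/7 (U = 3*(⅐) = 3/7 ≈ 0.42857)
o(m) = (-1 + m)/(3/7 + m) (o(m) = (m - 1)/(m + 3/7) = (-1 + m)/(3/7 + m))
F(c) = 1 + c (F(c) = c + 1 = 1 + c)
F(-8)*(o(h(6, 4)) + 158) = (1 - 8)*(7*(-1 + 6)/(3 + 7*6) + 158) = -7*(7*5/(3 + 42) + 158) = -7*(7*5/45 + 158) = -7*(7*(1/45)*5 + 158) = -7*(7/9 + 158) = -7*1429/9 = -10003/9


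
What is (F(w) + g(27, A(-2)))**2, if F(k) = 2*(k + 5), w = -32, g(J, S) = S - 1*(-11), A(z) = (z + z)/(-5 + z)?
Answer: 88209/49 ≈ 1800.2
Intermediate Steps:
A(z) = 2*z/(-5 + z) (A(z) = (2*z)/(-5 + z) = 2*z/(-5 + z))
g(J, S) = 11 + S (g(J, S) = S + 11 = 11 + S)
F(k) = 10 + 2*k (F(k) = 2*(5 + k) = 10 + 2*k)
(F(w) + g(27, A(-2)))**2 = ((10 + 2*(-32)) + (11 + 2*(-2)/(-5 - 2)))**2 = ((10 - 64) + (11 + 2*(-2)/(-7)))**2 = (-54 + (11 + 2*(-2)*(-1/7)))**2 = (-54 + (11 + 4/7))**2 = (-54 + 81/7)**2 = (-297/7)**2 = 88209/49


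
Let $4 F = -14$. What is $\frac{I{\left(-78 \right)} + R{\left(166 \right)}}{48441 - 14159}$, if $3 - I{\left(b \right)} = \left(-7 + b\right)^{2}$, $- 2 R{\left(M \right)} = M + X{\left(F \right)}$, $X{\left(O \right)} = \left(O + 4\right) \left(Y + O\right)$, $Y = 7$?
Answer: $- \frac{58447}{274256} \approx -0.21311$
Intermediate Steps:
$F = - \frac{7}{2}$ ($F = \frac{1}{4} \left(-14\right) = - \frac{7}{2} \approx -3.5$)
$X{\left(O \right)} = \left(4 + O\right) \left(7 + O\right)$ ($X{\left(O \right)} = \left(O + 4\right) \left(7 + O\right) = \left(4 + O\right) \left(7 + O\right)$)
$R{\left(M \right)} = - \frac{7}{8} - \frac{M}{2}$ ($R{\left(M \right)} = - \frac{M + \left(28 + \left(- \frac{7}{2}\right)^{2} + 11 \left(- \frac{7}{2}\right)\right)}{2} = - \frac{M + \left(28 + \frac{49}{4} - \frac{77}{2}\right)}{2} = - \frac{M + \frac{7}{4}}{2} = - \frac{\frac{7}{4} + M}{2} = - \frac{7}{8} - \frac{M}{2}$)
$I{\left(b \right)} = 3 - \left(-7 + b\right)^{2}$
$\frac{I{\left(-78 \right)} + R{\left(166 \right)}}{48441 - 14159} = \frac{\left(3 - \left(-7 - 78\right)^{2}\right) - \frac{671}{8}}{48441 - 14159} = \frac{\left(3 - \left(-85\right)^{2}\right) - \frac{671}{8}}{34282} = \left(\left(3 - 7225\right) - \frac{671}{8}\right) \frac{1}{34282} = \left(-7222 - \frac{671}{8}\right) \frac{1}{34282} = \left(- \frac{58447}{8}\right) \frac{1}{34282} = - \frac{58447}{274256}$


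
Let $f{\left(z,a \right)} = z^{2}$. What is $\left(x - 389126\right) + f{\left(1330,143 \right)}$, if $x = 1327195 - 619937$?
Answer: $2087032$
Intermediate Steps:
$x = 707258$
$\left(x - 389126\right) + f{\left(1330,143 \right)} = \left(707258 - 389126\right) + 1330^{2} = 318132 + 1768900 = 2087032$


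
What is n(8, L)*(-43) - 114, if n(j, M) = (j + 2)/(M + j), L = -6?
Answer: -329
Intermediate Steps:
n(j, M) = (2 + j)/(M + j)
n(8, L)*(-43) - 114 = ((2 + 8)/(-6 + 8))*(-43) - 114 = (10/2)*(-43) - 114 = ((½)*10)*(-43) - 114 = 5*(-43) - 114 = -215 - 114 = -329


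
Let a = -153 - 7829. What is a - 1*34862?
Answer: -42844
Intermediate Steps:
a = -7982
a - 1*34862 = -7982 - 1*34862 = -7982 - 34862 = -42844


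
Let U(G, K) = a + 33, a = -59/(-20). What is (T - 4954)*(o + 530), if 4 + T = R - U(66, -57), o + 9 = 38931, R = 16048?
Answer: 2180521903/5 ≈ 4.3610e+8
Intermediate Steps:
a = 59/20 (a = -59*(-1/20) = 59/20 ≈ 2.9500)
o = 38922 (o = -9 + 38931 = 38922)
U(G, K) = 719/20 (U(G, K) = 59/20 + 33 = 719/20)
T = 320161/20 (T = -4 + (16048 - 1*719/20) = -4 + (16048 - 719/20) = -4 + 320241/20 = 320161/20 ≈ 16008.)
(T - 4954)*(o + 530) = (320161/20 - 4954)*(38922 + 530) = (221081/20)*39452 = 2180521903/5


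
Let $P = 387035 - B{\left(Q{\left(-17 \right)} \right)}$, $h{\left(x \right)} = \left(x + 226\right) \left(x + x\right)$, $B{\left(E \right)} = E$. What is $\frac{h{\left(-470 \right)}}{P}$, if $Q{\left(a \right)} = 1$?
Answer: $\frac{114680}{193517} \approx 0.59261$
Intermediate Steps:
$h{\left(x \right)} = 2 x \left(226 + x\right)$ ($h{\left(x \right)} = \left(226 + x\right) 2 x = 2 x \left(226 + x\right)$)
$P = 387034$ ($P = 387035 - 1 = 387034$)
$\frac{h{\left(-470 \right)}}{P} = \frac{2 \left(-470\right) \left(226 - 470\right)}{387034} = 2 \left(-470\right) \left(-244\right) \frac{1}{387034} = 229360 \cdot \frac{1}{387034} = \frac{114680}{193517}$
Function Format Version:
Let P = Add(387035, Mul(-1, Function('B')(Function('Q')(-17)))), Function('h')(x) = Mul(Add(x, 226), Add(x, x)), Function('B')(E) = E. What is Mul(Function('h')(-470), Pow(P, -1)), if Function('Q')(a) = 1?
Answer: Rational(114680, 193517) ≈ 0.59261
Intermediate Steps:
Function('h')(x) = Mul(2, x, Add(226, x)) (Function('h')(x) = Mul(Add(226, x), Mul(2, x)) = Mul(2, x, Add(226, x)))
P = 387034 (P = Add(387035, Mul(-1, 1)) = Add(387035, -1) = 387034)
Mul(Function('h')(-470), Pow(P, -1)) = Mul(Mul(2, -470, Add(226, -470)), Pow(387034, -1)) = Mul(Mul(2, -470, -244), Rational(1, 387034)) = Mul(229360, Rational(1, 387034)) = Rational(114680, 193517)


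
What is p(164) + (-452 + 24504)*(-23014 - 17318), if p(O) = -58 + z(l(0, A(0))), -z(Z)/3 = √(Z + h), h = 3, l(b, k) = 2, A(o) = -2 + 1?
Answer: -970065322 - 3*√5 ≈ -9.7006e+8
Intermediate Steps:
A(o) = -1
z(Z) = -3*√(3 + Z) (z(Z) = -3*√(Z + 3) = -3*√(3 + Z))
p(O) = -58 - 3*√5 (p(O) = -58 - 3*√(3 + 2) = -58 - 3*√5)
p(164) + (-452 + 24504)*(-23014 - 17318) = (-58 - 3*√5) + (-452 + 24504)*(-23014 - 17318) = (-58 - 3*√5) + 24052*(-40332) = (-58 - 3*√5) - 970065264 = -970065322 - 3*√5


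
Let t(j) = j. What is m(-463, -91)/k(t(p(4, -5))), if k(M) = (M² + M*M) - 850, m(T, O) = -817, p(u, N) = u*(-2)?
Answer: 43/38 ≈ 1.1316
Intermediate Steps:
p(u, N) = -2*u
k(M) = -850 + 2*M² (k(M) = (M² + M²) - 850 = 2*M² - 850 = -850 + 2*M²)
m(-463, -91)/k(t(p(4, -5))) = -817/(-850 + 2*(-2*4)²) = -817/(-850 + 2*(-8)²) = -817/(-850 + 2*64) = -817/(-850 + 128) = -817/(-722) = -817*(-1/722) = 43/38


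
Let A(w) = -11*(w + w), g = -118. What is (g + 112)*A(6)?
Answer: 792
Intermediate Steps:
A(w) = -22*w
(g + 112)*A(6) = (-118 + 112)*(-22*6) = -6*(-132) = 792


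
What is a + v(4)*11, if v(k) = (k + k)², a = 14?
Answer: 718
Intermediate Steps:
v(k) = 4*k² (v(k) = (2*k)² = 4*k²)
a + v(4)*11 = 14 + (4*4²)*11 = 14 + (4*16)*11 = 14 + 64*11 = 14 + 704 = 718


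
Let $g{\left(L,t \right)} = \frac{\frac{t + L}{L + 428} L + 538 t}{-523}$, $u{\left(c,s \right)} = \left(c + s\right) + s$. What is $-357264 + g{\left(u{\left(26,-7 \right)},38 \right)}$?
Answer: $- \frac{2055564691}{5753} \approx -3.573 \cdot 10^{5}$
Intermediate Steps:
$u{\left(c,s \right)} = c + 2 s$
$g{\left(L,t \right)} = - \frac{538 t}{523} - \frac{L \left(L + t\right)}{523 \left(428 + L\right)}$ ($g{\left(L,t \right)} = \left(\frac{L + t}{428 + L} L + 538 t\right) \left(- \frac{1}{523}\right) = \left(\frac{L \left(L + t\right)}{428 + L} + 538 t\right) \left(- \frac{1}{523}\right) = \left(538 t + \frac{L \left(L + t\right)}{428 + L}\right) \left(- \frac{1}{523}\right) = - \frac{538 t}{523} - \frac{L \left(L + t\right)}{523 \left(428 + L\right)}$)
$-357264 + g{\left(u{\left(26,-7 \right)},38 \right)} = -357264 + \frac{- \left(26 + 2 \left(-7\right)\right)^{2} - 8750032 - 539 \left(26 + 2 \left(-7\right)\right) 38}{523 \left(428 + \left(26 + 2 \left(-7\right)\right)\right)} = -357264 + \frac{- \left(26 - 14\right)^{2} - 8750032 - 539 \left(26 - 14\right) 38}{523 \left(428 + \left(26 - 14\right)\right)} = -357264 + \frac{- 12^{2} - 8750032 - 6468 \cdot 38}{523 \left(428 + 12\right)} = -357264 + \frac{\left(-1\right) 144 - 8750032 - 245784}{523 \cdot 440} = -357264 + \frac{1}{523} \cdot \frac{1}{440} \left(-144 - 8750032 - 245784\right) = -357264 + \frac{1}{523} \cdot \frac{1}{440} \left(-8995960\right) = -357264 - \frac{224899}{5753} = - \frac{2055564691}{5753}$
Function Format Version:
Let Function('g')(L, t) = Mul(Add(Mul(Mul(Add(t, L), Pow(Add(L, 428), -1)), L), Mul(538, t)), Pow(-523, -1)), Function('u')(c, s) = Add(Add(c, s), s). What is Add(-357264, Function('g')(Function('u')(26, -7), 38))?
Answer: Rational(-2055564691, 5753) ≈ -3.5730e+5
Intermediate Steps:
Function('u')(c, s) = Add(c, Mul(2, s))
Function('g')(L, t) = Add(Mul(Rational(-538, 523), t), Mul(Rational(-1, 523), L, Pow(Add(428, L), -1), Add(L, t))) (Function('g')(L, t) = Mul(Add(Mul(Mul(Add(L, t), Pow(Add(428, L), -1)), L), Mul(538, t)), Rational(-1, 523)) = Mul(Add(Mul(Mul(Pow(Add(428, L), -1), Add(L, t)), L), Mul(538, t)), Rational(-1, 523)) = Mul(Add(Mul(L, Pow(Add(428, L), -1), Add(L, t)), Mul(538, t)), Rational(-1, 523)) = Mul(Add(Mul(538, t), Mul(L, Pow(Add(428, L), -1), Add(L, t))), Rational(-1, 523)) = Add(Mul(Rational(-538, 523), t), Mul(Rational(-1, 523), L, Pow(Add(428, L), -1), Add(L, t))))
Add(-357264, Function('g')(Function('u')(26, -7), 38)) = Add(-357264, Mul(Rational(1, 523), Pow(Add(428, Add(26, Mul(2, -7))), -1), Add(Mul(-1, Pow(Add(26, Mul(2, -7)), 2)), Mul(-230264, 38), Mul(-539, Add(26, Mul(2, -7)), 38)))) = Add(-357264, Mul(Rational(1, 523), Pow(Add(428, Add(26, -14)), -1), Add(Mul(-1, Pow(Add(26, -14), 2)), -8750032, Mul(-539, Add(26, -14), 38)))) = Add(-357264, Mul(Rational(1, 523), Pow(Add(428, 12), -1), Add(Mul(-1, Pow(12, 2)), -8750032, Mul(-539, 12, 38)))) = Add(-357264, Mul(Rational(1, 523), Pow(440, -1), Add(Mul(-1, 144), -8750032, -245784))) = Add(-357264, Mul(Rational(1, 523), Rational(1, 440), Add(-144, -8750032, -245784))) = Add(-357264, Mul(Rational(1, 523), Rational(1, 440), -8995960)) = Add(-357264, Rational(-224899, 5753)) = Rational(-2055564691, 5753)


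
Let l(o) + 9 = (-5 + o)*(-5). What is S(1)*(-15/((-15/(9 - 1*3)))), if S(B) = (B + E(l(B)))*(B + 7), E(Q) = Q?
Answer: 576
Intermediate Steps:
l(o) = 16 - 5*o (l(o) = -9 + (-5 + o)*(-5) = -9 + (25 - 5*o) = 16 - 5*o)
S(B) = (7 + B)*(16 - 4*B) (S(B) = (B + (16 - 5*B))*(B + 7) = (16 - 4*B)*(7 + B) = (7 + B)*(16 - 4*B))
S(1)*(-15/((-15/(9 - 1*3)))) = (112 - 12*1 - 4*1**2)*(-15/((-15/(9 - 1*3)))) = (112 - 12 - 4*1)*(-15/((-15/(9 - 3)))) = (112 - 12 - 4)*(-15/((-15/6))) = 96*(-15/((-15*1/6))) = 96*(-15/(-5/2)) = 96*(-15*(-2/5)) = 96*6 = 576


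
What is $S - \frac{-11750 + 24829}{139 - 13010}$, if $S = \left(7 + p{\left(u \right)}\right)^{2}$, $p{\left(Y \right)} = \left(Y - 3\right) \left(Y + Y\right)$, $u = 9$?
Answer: $\frac{170232054}{12871} \approx 13226.0$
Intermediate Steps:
$p{\left(Y \right)} = 2 Y \left(-3 + Y\right)$ ($p{\left(Y \right)} = \left(-3 + Y\right) 2 Y = 2 Y \left(-3 + Y\right)$)
$S = 13225$ ($S = \left(7 + 2 \cdot 9 \left(-3 + 9\right)\right)^{2} = \left(7 + 2 \cdot 9 \cdot 6\right)^{2} = \left(7 + 108\right)^{2} = 115^{2} = 13225$)
$S - \frac{-11750 + 24829}{139 - 13010} = 13225 - \frac{-11750 + 24829}{139 - 13010} = 13225 - \frac{13079}{-12871} = 13225 - 13079 \left(- \frac{1}{12871}\right) = 13225 - - \frac{13079}{12871} = 13225 + \frac{13079}{12871} = \frac{170232054}{12871}$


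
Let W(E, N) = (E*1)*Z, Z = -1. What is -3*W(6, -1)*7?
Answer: 126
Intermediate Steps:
W(E, N) = -E (W(E, N) = (E*1)*(-1) = E*(-1) = -E)
-3*W(6, -1)*7 = -(-3)*6*7 = -3*(-6)*7 = 18*7 = 126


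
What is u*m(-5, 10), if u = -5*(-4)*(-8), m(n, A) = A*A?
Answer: -16000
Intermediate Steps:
m(n, A) = A²
u = -160 (u = 20*(-8) = -160)
u*m(-5, 10) = -160*10² = -160*100 = -16000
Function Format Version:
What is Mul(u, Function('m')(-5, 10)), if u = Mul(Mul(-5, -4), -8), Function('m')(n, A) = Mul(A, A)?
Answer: -16000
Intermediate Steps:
Function('m')(n, A) = Pow(A, 2)
u = -160 (u = Mul(20, -8) = -160)
Mul(u, Function('m')(-5, 10)) = Mul(-160, Pow(10, 2)) = Mul(-160, 100) = -16000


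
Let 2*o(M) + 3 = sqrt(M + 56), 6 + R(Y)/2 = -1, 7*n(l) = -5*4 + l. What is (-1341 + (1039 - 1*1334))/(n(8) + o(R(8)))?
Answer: -343560/11 - 160328*sqrt(42)/33 ≈ -62719.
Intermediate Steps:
n(l) = -20/7 + l/7 (n(l) = (-5*4 + l)/7 = (-20 + l)/7 = -20/7 + l/7)
R(Y) = -14 (R(Y) = -12 + 2*(-1) = -12 - 2 = -14)
o(M) = -3/2 + sqrt(56 + M)/2 (o(M) = -3/2 + sqrt(M + 56)/2 = -3/2 + sqrt(56 + M)/2)
(-1341 + (1039 - 1*1334))/(n(8) + o(R(8))) = (-1341 + (1039 - 1*1334))/((-20/7 + (1/7)*8) + (-3/2 + sqrt(56 - 14)/2)) = (-1341 + (1039 - 1334))/((-20/7 + 8/7) + (-3/2 + sqrt(42)/2)) = (-1341 - 295)/(-12/7 + (-3/2 + sqrt(42)/2)) = -1636/(-45/14 + sqrt(42)/2)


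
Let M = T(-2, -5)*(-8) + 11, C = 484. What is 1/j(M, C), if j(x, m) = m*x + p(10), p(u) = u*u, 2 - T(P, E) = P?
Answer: -1/10064 ≈ -9.9364e-5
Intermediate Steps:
T(P, E) = 2 - P
M = -21 (M = (2 - 1*(-2))*(-8) + 11 = (2 + 2)*(-8) + 11 = 4*(-8) + 11 = -32 + 11 = -21)
p(u) = u**2
j(x, m) = 100 + m*x (j(x, m) = m*x + 10**2 = m*x + 100 = 100 + m*x)
1/j(M, C) = 1/(100 + 484*(-21)) = 1/(100 - 10164) = 1/(-10064) = -1/10064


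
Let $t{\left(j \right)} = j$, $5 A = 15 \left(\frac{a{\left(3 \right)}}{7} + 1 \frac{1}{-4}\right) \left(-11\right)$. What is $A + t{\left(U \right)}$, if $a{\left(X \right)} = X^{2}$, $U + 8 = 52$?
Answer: $\frac{275}{28} \approx 9.8214$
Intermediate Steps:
$U = 44$ ($U = -8 + 52 = 44$)
$A = - \frac{957}{28}$ ($A = \frac{15 \left(\frac{3^{2}}{7} + 1 \frac{1}{-4}\right) \left(-11\right)}{5} = \frac{15 \left(9 \cdot \frac{1}{7} + 1 \left(- \frac{1}{4}\right)\right) \left(-11\right)}{5} = \frac{15 \left(\frac{9}{7} - \frac{1}{4}\right) \left(-11\right)}{5} = \frac{15 \cdot \frac{29}{28} \left(-11\right)}{5} = \frac{\frac{435}{28} \left(-11\right)}{5} = \frac{1}{5} \left(- \frac{4785}{28}\right) = - \frac{957}{28} \approx -34.179$)
$A + t{\left(U \right)} = - \frac{957}{28} + 44 = \frac{275}{28}$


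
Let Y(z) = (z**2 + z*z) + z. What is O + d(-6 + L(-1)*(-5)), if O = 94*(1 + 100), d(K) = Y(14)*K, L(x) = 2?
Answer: 2998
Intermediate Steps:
Y(z) = z + 2*z**2 (Y(z) = (z**2 + z**2) + z = 2*z**2 + z = z + 2*z**2)
d(K) = 406*K (d(K) = (14*(1 + 2*14))*K = (14*(1 + 28))*K = (14*29)*K = 406*K)
O = 9494 (O = 94*101 = 9494)
O + d(-6 + L(-1)*(-5)) = 9494 + 406*(-6 + 2*(-5)) = 9494 + 406*(-6 - 10) = 9494 + 406*(-16) = 9494 - 6496 = 2998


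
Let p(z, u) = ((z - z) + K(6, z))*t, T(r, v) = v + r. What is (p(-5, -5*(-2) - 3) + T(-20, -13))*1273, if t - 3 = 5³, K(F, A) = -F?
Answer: -1019673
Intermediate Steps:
T(r, v) = r + v
t = 128 (t = 3 + 5³ = 3 + 125 = 128)
p(z, u) = -768 (p(z, u) = ((z - z) - 1*6)*128 = (0 - 6)*128 = -6*128 = -768)
(p(-5, -5*(-2) - 3) + T(-20, -13))*1273 = (-768 + (-20 - 13))*1273 = (-768 - 33)*1273 = -801*1273 = -1019673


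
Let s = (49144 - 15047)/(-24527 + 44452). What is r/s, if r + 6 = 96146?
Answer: 1915589500/34097 ≈ 56181.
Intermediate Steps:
r = 96140 (r = -6 + 96146 = 96140)
s = 34097/19925 ≈ 1.7113
r/s = 96140/(34097/19925) = 96140*(19925/34097) = 1915589500/34097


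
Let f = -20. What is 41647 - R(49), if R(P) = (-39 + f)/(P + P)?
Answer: 4081465/98 ≈ 41648.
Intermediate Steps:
R(P) = -59/(2*P) (R(P) = (-39 - 20)/(P + P) = -59*1/(2*P) = -59/(2*P))
41647 - R(49) = 41647 - (-59)/(2*49) = 41647 - 1*(-59/98) = 41647 + 59/98 = 4081465/98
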